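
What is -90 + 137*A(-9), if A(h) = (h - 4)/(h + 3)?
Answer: 1241/6 ≈ 206.83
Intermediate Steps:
A(h) = (-4 + h)/(3 + h)
-90 + 137*A(-9) = -90 + 137*((-4 - 9)/(3 - 9)) = -90 + 137*(-13/(-6)) = -90 + 137*(-1/6*(-13)) = -90 + 137*(13/6) = -90 + 1781/6 = 1241/6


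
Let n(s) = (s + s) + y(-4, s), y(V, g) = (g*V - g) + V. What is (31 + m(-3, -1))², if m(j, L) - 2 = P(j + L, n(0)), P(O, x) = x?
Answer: 841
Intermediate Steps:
y(V, g) = V - g + V*g (y(V, g) = (V*g - g) + V = (-g + V*g) + V = V - g + V*g)
n(s) = -4 - 3*s (n(s) = (s + s) + (-4 - s - 4*s) = 2*s + (-4 - 5*s) = -4 - 3*s)
m(j, L) = -2 (m(j, L) = 2 + (-4 - 3*0) = 2 + (-4 + 0) = 2 - 4 = -2)
(31 + m(-3, -1))² = (31 - 2)² = 29² = 841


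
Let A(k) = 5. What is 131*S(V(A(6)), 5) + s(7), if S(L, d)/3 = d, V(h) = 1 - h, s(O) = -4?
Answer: 1961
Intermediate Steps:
S(L, d) = 3*d
131*S(V(A(6)), 5) + s(7) = 131*(3*5) - 4 = 131*15 - 4 = 1965 - 4 = 1961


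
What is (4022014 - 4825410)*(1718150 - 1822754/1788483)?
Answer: -79636764395625536/57693 ≈ -1.3804e+12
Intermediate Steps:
(4022014 - 4825410)*(1718150 - 1822754/1788483) = -803396*(1718150 - 1822754*1/1788483) = -803396*(1718150 - 1822754/1788483) = -803396*3072880243696/1788483 = -79636764395625536/57693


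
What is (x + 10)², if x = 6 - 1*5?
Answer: 121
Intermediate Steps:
x = 1 (x = 6 - 5 = 1)
(x + 10)² = (1 + 10)² = 11² = 121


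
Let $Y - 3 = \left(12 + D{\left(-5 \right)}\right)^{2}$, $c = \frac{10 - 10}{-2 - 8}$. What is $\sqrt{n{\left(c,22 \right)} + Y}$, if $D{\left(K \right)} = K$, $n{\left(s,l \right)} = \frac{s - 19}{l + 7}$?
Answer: $\frac{\sqrt{43181}}{29} \approx 7.1655$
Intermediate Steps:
$c = 0$ ($c = \frac{0}{-10} = 0 \left(- \frac{1}{10}\right) = 0$)
$n{\left(s,l \right)} = \frac{-19 + s}{7 + l}$
$Y = 52$ ($Y = 3 + \left(12 - 5\right)^{2} = 3 + 7^{2} = 3 + 49 = 52$)
$\sqrt{n{\left(c,22 \right)} + Y} = \sqrt{\frac{-19 + 0}{7 + 22} + 52} = \sqrt{\frac{1}{29} \left(-19\right) + 52} = \sqrt{- \frac{19}{29} + 52} = \sqrt{\frac{1489}{29}} = \frac{\sqrt{43181}}{29}$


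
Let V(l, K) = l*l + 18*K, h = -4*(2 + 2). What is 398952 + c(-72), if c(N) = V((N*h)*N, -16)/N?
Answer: -95152532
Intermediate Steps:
h = -16 (h = -4*4 = -16)
V(l, K) = l² + 18*K
c(N) = (-288 + 256*N⁴)/N (c(N) = (((N*(-16))*N)² + 18*(-16))/N = (((-16*N)*N)² - 288)/N = ((-16*N²)² - 288)/N = (256*N⁴ - 288)/N = (-288 + 256*N⁴)/N)
398952 + c(-72) = 398952 + 32*(-9 + 8*(-72)⁴)/(-72) = 398952 + 32*(-1/72)*(-9 + 8*26873856) = 398952 + 32*(-1/72)*(-9 + 214990848) = 398952 + 32*(-1/72)*214990839 = 398952 - 95551484 = -95152532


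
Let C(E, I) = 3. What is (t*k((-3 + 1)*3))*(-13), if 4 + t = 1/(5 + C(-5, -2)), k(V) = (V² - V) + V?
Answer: 3627/2 ≈ 1813.5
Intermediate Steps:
k(V) = V²
t = -31/8 (t = -4 + 1/(5 + 3) = -4 + 1/8 = -4 + ⅛ = -31/8 ≈ -3.8750)
(t*k((-3 + 1)*3))*(-13) = -31*9*(-3 + 1)²/8*(-13) = -31*(-2*3)²/8*(-13) = -31/8*(-6)²*(-13) = -31/8*36*(-13) = -279/2*(-13) = 3627/2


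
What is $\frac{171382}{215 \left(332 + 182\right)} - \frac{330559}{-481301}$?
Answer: $\frac{59508201536}{26594286755} \approx 2.2376$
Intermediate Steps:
$\frac{171382}{215 \left(332 + 182\right)} - \frac{330559}{-481301} = \frac{171382}{215 \cdot 514} - - \frac{330559}{481301} = \frac{171382}{110510} + \frac{330559}{481301} = 171382 \cdot \frac{1}{110510} + \frac{330559}{481301} = \frac{85691}{55255} + \frac{330559}{481301} = \frac{59508201536}{26594286755}$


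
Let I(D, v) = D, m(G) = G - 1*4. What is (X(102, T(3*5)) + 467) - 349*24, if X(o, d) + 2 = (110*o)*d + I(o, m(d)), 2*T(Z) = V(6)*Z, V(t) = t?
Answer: 497091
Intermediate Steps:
m(G) = -4 + G (m(G) = G - 4 = -4 + G)
T(Z) = 3*Z (T(Z) = (6*Z)/2 = 3*Z)
X(o, d) = -2 + o + 110*d*o (X(o, d) = -2 + ((110*o)*d + o) = -2 + (110*d*o + o) = -2 + (o + 110*d*o) = -2 + o + 110*d*o)
(X(102, T(3*5)) + 467) - 349*24 = ((-2 + 102 + 110*(3*(3*5))*102) + 467) - 349*24 = ((-2 + 102 + 110*(3*15)*102) + 467) - 8376 = ((-2 + 102 + 110*45*102) + 467) - 8376 = ((-2 + 102 + 504900) + 467) - 8376 = (505000 + 467) - 8376 = 505467 - 8376 = 497091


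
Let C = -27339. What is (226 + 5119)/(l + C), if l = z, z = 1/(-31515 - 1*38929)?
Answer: -376523180/1925868517 ≈ -0.19551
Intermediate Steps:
z = -1/70444 (z = 1/(-31515 - 38929) = 1/(-70444) = -1/70444 ≈ -1.4196e-5)
l = -1/70444 ≈ -1.4196e-5
(226 + 5119)/(l + C) = (226 + 5119)/(-1/70444 - 27339) = 5345/(-1925868517/70444) = 5345*(-70444/1925868517) = -376523180/1925868517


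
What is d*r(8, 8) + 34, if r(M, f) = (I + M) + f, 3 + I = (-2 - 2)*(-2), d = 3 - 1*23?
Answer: -386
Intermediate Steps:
d = -20 (d = 3 - 23 = -20)
I = 5 (I = -3 + (-2 - 2)*(-2) = -3 - 4*(-2) = -3 + 8 = 5)
r(M, f) = 5 + M + f (r(M, f) = (5 + M) + f = 5 + M + f)
d*r(8, 8) + 34 = -20*(5 + 8 + 8) + 34 = -20*21 + 34 = -420 + 34 = -386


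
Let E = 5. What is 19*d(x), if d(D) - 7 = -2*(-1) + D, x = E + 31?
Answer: 855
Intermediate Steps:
x = 36 (x = 5 + 31 = 36)
d(D) = 9 + D (d(D) = 7 + (-2*(-1) + D) = 7 + (2 + D) = 9 + D)
19*d(x) = 19*(9 + 36) = 19*45 = 855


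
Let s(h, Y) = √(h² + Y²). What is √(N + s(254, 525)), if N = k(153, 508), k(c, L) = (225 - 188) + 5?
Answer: √(42 + √340141) ≈ 25.004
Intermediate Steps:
s(h, Y) = √(Y² + h²)
k(c, L) = 42 (k(c, L) = 37 + 5 = 42)
N = 42
√(N + s(254, 525)) = √(42 + √(525² + 254²)) = √(42 + √(275625 + 64516)) = √(42 + √340141)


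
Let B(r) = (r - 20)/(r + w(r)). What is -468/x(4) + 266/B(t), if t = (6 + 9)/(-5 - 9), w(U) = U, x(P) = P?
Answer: -5307/59 ≈ -89.949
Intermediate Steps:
t = -15/14 (t = 15/(-14) = 15*(-1/14) = -15/14 ≈ -1.0714)
B(r) = (-20 + r)/(2*r) (B(r) = (r - 20)/(r + r) = (-20 + r)/((2*r)) = (-20 + r)*(1/(2*r)) = (-20 + r)/(2*r))
-468/x(4) + 266/B(t) = -468/4 + 266/(((-20 - 15/14)/(2*(-15/14)))) = -468*1/4 + 266/(((1/2)*(-14/15)*(-295/14))) = -117 + 266/(59/6) = -117 + 266*(6/59) = -117 + 1596/59 = -5307/59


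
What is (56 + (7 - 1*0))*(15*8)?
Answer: 7560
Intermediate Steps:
(56 + (7 - 1*0))*(15*8) = (56 + (7 + 0))*120 = (56 + 7)*120 = 63*120 = 7560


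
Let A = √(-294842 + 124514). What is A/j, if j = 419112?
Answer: I*√42582/209556 ≈ 0.00098472*I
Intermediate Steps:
A = 2*I*√42582 (A = √(-170328) = 2*I*√42582 ≈ 412.71*I)
A/j = (2*I*√42582)/419112 = (2*I*√42582)*(1/419112) = I*√42582/209556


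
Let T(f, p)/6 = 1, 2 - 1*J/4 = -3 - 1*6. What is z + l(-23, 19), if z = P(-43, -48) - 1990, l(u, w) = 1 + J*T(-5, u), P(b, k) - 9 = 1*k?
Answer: -1764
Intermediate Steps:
J = 44 (J = 8 - 4*(-3 - 1*6) = 8 - 4*(-3 - 6) = 8 - 4*(-9) = 8 + 36 = 44)
P(b, k) = 9 + k (P(b, k) = 9 + 1*k = 9 + k)
T(f, p) = 6 (T(f, p) = 6*1 = 6)
l(u, w) = 265 (l(u, w) = 1 + 44*6 = 1 + 264 = 265)
z = -2029 (z = (9 - 48) - 1990 = -39 - 1990 = -2029)
z + l(-23, 19) = -2029 + 265 = -1764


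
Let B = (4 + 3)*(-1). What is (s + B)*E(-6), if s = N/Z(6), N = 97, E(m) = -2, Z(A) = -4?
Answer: 125/2 ≈ 62.500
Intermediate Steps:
B = -7 (B = 7*(-1) = -7)
s = -97/4 (s = 97/(-4) = 97*(-¼) = -97/4 ≈ -24.250)
(s + B)*E(-6) = (-97/4 - 7)*(-2) = -125/4*(-2) = 125/2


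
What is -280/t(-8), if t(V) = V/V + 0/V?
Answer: -280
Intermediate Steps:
t(V) = 1 (t(V) = 1 + 0 = 1)
-280/t(-8) = -280/1 = -280*1 = -280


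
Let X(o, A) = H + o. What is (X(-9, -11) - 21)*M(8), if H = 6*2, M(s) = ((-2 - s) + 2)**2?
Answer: -1152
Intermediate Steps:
M(s) = s**2 (M(s) = (-s)**2 = s**2)
H = 12
X(o, A) = 12 + o
(X(-9, -11) - 21)*M(8) = ((12 - 9) - 21)*8**2 = (3 - 21)*64 = -18*64 = -1152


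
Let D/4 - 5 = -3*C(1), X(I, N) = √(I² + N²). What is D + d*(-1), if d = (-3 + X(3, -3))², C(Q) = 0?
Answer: -7 + 18*√2 ≈ 18.456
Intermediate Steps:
D = 20 (D = 20 + 4*(-3*0) = 20 + 4*0 = 20 + 0 = 20)
d = (-3 + 3*√2)² (d = (-3 + √(3² + (-3)²))² = (-3 + √(9 + 9))² = (-3 + √18)² = (-3 + 3*√2)² ≈ 1.5442)
D + d*(-1) = 20 + (27 - 18*√2)*(-1) = 20 + (-27 + 18*√2) = -7 + 18*√2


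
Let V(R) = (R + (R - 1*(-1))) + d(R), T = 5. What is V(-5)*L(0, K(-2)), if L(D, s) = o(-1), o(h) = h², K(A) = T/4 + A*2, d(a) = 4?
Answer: -5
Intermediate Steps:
K(A) = 5/4 + 2*A (K(A) = 5/4 + A*2 = 5*(¼) + 2*A = 5/4 + 2*A)
L(D, s) = 1 (L(D, s) = (-1)² = 1)
V(R) = 5 + 2*R (V(R) = (R + (R - 1*(-1))) + 4 = (R + (R + 1)) + 4 = (R + (1 + R)) + 4 = (1 + 2*R) + 4 = 5 + 2*R)
V(-5)*L(0, K(-2)) = (5 + 2*(-5))*1 = (5 - 10)*1 = -5*1 = -5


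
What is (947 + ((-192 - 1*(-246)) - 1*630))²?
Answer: 137641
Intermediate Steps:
(947 + ((-192 - 1*(-246)) - 1*630))² = (947 + ((-192 + 246) - 630))² = (947 + (54 - 630))² = (947 - 576)² = 371² = 137641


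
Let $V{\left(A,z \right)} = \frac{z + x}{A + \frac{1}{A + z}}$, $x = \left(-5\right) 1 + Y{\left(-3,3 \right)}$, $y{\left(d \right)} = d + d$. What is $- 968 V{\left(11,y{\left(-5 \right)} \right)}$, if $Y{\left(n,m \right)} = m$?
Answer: $968$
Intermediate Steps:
$y{\left(d \right)} = 2 d$
$x = -2$ ($x = \left(-5\right) 1 + 3 = -5 + 3 = -2$)
$V{\left(A,z \right)} = \frac{-2 + z}{A + \frac{1}{A + z}}$ ($V{\left(A,z \right)} = \frac{z - 2}{A + \frac{1}{A + z}} = \frac{-2 + z}{A + \frac{1}{A + z}}$)
$- 968 V{\left(11,y{\left(-5 \right)} \right)} = - 968 \frac{\left(2 \left(-5\right)\right)^{2} - 22 - 2 \cdot 2 \left(-5\right) + 11 \cdot 2 \left(-5\right)}{1 + 11^{2} + 11 \cdot 2 \left(-5\right)} = - 968 \frac{\left(-10\right)^{2} - 22 - -20 + 11 \left(-10\right)}{1 + 121 + 11 \left(-10\right)} = - 968 \frac{100 - 22 + 20 - 110}{1 + 121 - 110} = - 968 \cdot \frac{1}{12} \left(-12\right) = \left(-968\right) \left(-1\right) = 968$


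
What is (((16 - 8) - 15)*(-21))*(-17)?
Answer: -2499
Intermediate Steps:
(((16 - 8) - 15)*(-21))*(-17) = ((8 - 15)*(-21))*(-17) = -7*(-21)*(-17) = 147*(-17) = -2499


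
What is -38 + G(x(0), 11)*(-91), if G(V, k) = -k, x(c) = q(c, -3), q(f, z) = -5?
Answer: 963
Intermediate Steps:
x(c) = -5
-38 + G(x(0), 11)*(-91) = -38 - 1*11*(-91) = -38 - 11*(-91) = -38 + 1001 = 963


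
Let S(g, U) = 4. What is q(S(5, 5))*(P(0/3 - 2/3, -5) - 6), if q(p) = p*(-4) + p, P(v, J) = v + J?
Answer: 140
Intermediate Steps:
P(v, J) = J + v
q(p) = -3*p (q(p) = -4*p + p = -3*p)
q(S(5, 5))*(P(0/3 - 2/3, -5) - 6) = (-3*4)*((-5 + (0/3 - 2/3)) - 6) = -12*((-5 + (0*(⅓) - 2*⅓)) - 6) = -12*((-5 + (0 - ⅔)) - 6) = -12*((-5 - ⅔) - 6) = -12*(-17/3 - 6) = -12*(-35/3) = 140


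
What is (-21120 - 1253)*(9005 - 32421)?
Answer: 523886168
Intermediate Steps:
(-21120 - 1253)*(9005 - 32421) = -22373*(-23416) = 523886168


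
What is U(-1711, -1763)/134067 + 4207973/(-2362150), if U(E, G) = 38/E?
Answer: -137894468680643/77407195555650 ≈ -1.7814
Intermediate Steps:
U(-1711, -1763)/134067 + 4207973/(-2362150) = (38/(-1711))/134067 + 4207973/(-2362150) = (38*(-1/1711))*(1/134067) + 4207973*(-1/2362150) = -38/1711*1/134067 - 601139/337450 = -38/229388637 - 601139/337450 = -137894468680643/77407195555650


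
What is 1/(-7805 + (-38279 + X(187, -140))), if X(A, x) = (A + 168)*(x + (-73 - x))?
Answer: -1/71999 ≈ -1.3889e-5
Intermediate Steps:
X(A, x) = -12264 - 73*A (X(A, x) = (168 + A)*(-73) = -12264 - 73*A)
1/(-7805 + (-38279 + X(187, -140))) = 1/(-7805 + (-38279 + (-12264 - 73*187))) = 1/(-7805 + (-38279 + (-12264 - 13651))) = 1/(-7805 + (-38279 - 25915)) = 1/(-7805 - 64194) = 1/(-71999) = -1/71999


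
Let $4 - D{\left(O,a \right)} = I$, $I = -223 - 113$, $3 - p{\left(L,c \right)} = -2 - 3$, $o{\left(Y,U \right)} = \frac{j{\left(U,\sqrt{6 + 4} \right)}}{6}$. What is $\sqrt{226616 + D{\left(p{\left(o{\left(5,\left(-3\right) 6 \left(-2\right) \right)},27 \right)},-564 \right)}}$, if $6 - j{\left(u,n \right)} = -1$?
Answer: $2 \sqrt{56739} \approx 476.4$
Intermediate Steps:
$j{\left(u,n \right)} = 7$ ($j{\left(u,n \right)} = 6 - -1 = 6 + 1 = 7$)
$o{\left(Y,U \right)} = \frac{7}{6}$
$p{\left(L,c \right)} = 8$ ($p{\left(L,c \right)} = 3 - \left(-2 - 3\right) = 3 - -5 = 3 + 5 = 8$)
$I = -336$
$D{\left(O,a \right)} = 340$ ($D{\left(O,a \right)} = 4 - -336 = 4 + 336 = 340$)
$\sqrt{226616 + D{\left(p{\left(o{\left(5,\left(-3\right) 6 \left(-2\right) \right)},27 \right)},-564 \right)}} = \sqrt{226616 + 340} = \sqrt{226956} = 2 \sqrt{56739}$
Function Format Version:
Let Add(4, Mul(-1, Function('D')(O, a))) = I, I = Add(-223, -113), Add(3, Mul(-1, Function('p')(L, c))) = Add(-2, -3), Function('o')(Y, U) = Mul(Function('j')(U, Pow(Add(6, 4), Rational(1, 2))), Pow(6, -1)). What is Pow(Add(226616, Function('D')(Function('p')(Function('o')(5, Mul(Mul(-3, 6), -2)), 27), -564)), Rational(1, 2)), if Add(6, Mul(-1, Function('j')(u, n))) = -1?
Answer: Mul(2, Pow(56739, Rational(1, 2))) ≈ 476.40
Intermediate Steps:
Function('j')(u, n) = 7 (Function('j')(u, n) = Add(6, Mul(-1, -1)) = Add(6, 1) = 7)
Function('o')(Y, U) = Rational(7, 6) (Function('o')(Y, U) = Mul(7, Pow(6, -1)) = Mul(7, Rational(1, 6)) = Rational(7, 6))
Function('p')(L, c) = 8 (Function('p')(L, c) = Add(3, Mul(-1, Add(-2, -3))) = Add(3, Mul(-1, -5)) = Add(3, 5) = 8)
I = -336
Function('D')(O, a) = 340 (Function('D')(O, a) = Add(4, Mul(-1, -336)) = Add(4, 336) = 340)
Pow(Add(226616, Function('D')(Function('p')(Function('o')(5, Mul(Mul(-3, 6), -2)), 27), -564)), Rational(1, 2)) = Pow(Add(226616, 340), Rational(1, 2)) = Pow(226956, Rational(1, 2)) = Mul(2, Pow(56739, Rational(1, 2)))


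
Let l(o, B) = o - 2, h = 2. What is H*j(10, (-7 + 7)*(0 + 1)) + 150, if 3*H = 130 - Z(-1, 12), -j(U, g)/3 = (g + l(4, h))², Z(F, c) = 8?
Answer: -338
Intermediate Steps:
l(o, B) = -2 + o
j(U, g) = -3*(2 + g)² (j(U, g) = -3*(g + (-2 + 4))² = -3*(g + 2)² = -3*(2 + g)²)
H = 122/3 (H = (130 - 1*8)/3 = (130 - 8)/3 = (⅓)*122 = 122/3 ≈ 40.667)
H*j(10, (-7 + 7)*(0 + 1)) + 150 = 122*(-3*(2 + (-7 + 7)*(0 + 1))²)/3 + 150 = 122*(-3*(2 + 0*1)²)/3 + 150 = 122*(-3*(2 + 0)²)/3 + 150 = 122*(-3*2²)/3 + 150 = 122*(-3*4)/3 + 150 = (122/3)*(-12) + 150 = -488 + 150 = -338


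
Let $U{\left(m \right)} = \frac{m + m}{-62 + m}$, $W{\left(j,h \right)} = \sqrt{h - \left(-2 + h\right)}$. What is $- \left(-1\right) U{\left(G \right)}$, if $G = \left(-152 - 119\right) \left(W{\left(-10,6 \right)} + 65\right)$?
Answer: $\frac{622466946}{312329447} + \frac{33604 \sqrt{2}}{312329447} \approx 1.9931$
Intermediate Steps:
$W{\left(j,h \right)} = \sqrt{2}$
$G = -17615 - 271 \sqrt{2}$ ($G = \left(-152 - 119\right) \left(\sqrt{2} + 65\right) = - 271 \left(65 + \sqrt{2}\right) = -17615 - 271 \sqrt{2} \approx -17998.0$)
$U{\left(m \right)} = \frac{2 m}{-62 + m}$
$- \left(-1\right) U{\left(G \right)} = - \left(-1\right) \frac{2 \left(-17615 - 271 \sqrt{2}\right)}{-62 - \left(17615 + 271 \sqrt{2}\right)} = - \left(-1\right) \frac{2 \left(-17615 - 271 \sqrt{2}\right)}{-17677 - 271 \sqrt{2}} = - \frac{\left(-2\right) \left(-17615 - 271 \sqrt{2}\right)}{-17677 - 271 \sqrt{2}} = \frac{2 \left(-17615 - 271 \sqrt{2}\right)}{-17677 - 271 \sqrt{2}}$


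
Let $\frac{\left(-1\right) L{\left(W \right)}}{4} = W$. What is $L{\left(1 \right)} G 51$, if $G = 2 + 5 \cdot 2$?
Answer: $-2448$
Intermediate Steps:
$L{\left(W \right)} = - 4 W$
$G = 12$ ($G = 2 + 10 = 12$)
$L{\left(1 \right)} G 51 = \left(-4\right) 1 \cdot 12 \cdot 51 = \left(-4\right) 12 \cdot 51 = \left(-48\right) 51 = -2448$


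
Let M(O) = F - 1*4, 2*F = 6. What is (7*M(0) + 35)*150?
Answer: 4200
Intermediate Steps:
F = 3 (F = (½)*6 = 3)
M(O) = -1 (M(O) = 3 - 1*4 = 3 - 4 = -1)
(7*M(0) + 35)*150 = (7*(-1) + 35)*150 = (-7 + 35)*150 = 28*150 = 4200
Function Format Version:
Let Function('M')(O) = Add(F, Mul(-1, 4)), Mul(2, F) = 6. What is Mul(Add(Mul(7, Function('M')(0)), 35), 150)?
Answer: 4200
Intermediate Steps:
F = 3 (F = Mul(Rational(1, 2), 6) = 3)
Function('M')(O) = -1 (Function('M')(O) = Add(3, Mul(-1, 4)) = Add(3, -4) = -1)
Mul(Add(Mul(7, Function('M')(0)), 35), 150) = Mul(Add(Mul(7, -1), 35), 150) = Mul(Add(-7, 35), 150) = Mul(28, 150) = 4200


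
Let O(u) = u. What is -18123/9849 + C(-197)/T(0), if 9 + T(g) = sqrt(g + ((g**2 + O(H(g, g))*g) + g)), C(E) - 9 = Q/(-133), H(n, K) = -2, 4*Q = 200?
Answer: -224422/80199 ≈ -2.7983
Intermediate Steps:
Q = 50 (Q = (1/4)*200 = 50)
C(E) = 1147/133 (C(E) = 9 + 50/(-133) = 9 + 50*(-1/133) = 9 - 50/133 = 1147/133)
T(g) = -9 + sqrt(g**2) (T(g) = -9 + sqrt(g + ((g**2 - 2*g) + g)) = -9 + sqrt(g + (g**2 - g)) = -9 + sqrt(g**2))
-18123/9849 + C(-197)/T(0) = -18123/9849 + 1147/(133*(-9 + sqrt(0**2))) = -18123*1/9849 + 1147/(133*(-9 + sqrt(0))) = -863/469 + 1147/(133*(-9 + 0)) = -863/469 + (1147/133)/(-9) = -863/469 + (1147/133)*(-1/9) = -863/469 - 1147/1197 = -224422/80199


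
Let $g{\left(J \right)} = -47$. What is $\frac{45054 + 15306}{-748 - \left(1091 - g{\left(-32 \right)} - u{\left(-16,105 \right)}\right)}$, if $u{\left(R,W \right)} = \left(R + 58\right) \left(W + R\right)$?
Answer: $\frac{15090}{463} \approx 32.592$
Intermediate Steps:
$u{\left(R,W \right)} = \left(58 + R\right) \left(R + W\right)$
$\frac{45054 + 15306}{-748 - \left(1091 - g{\left(-32 \right)} - u{\left(-16,105 \right)}\right)} = \frac{45054 + 15306}{-748 + \left(\left(-47 + \left(\left(-16\right)^{2} + 58 \left(-16\right) + 58 \cdot 105 - 1680\right)\right) - 1091\right)} = \frac{60360}{-748 + \left(\left(-47 + \left(256 - 928 + 6090 - 1680\right)\right) - 1091\right)} = \frac{60360}{-748 + \left(\left(-47 + 3738\right) - 1091\right)} = \frac{60360}{-748 + \left(3691 - 1091\right)} = \frac{60360}{-748 + 2600} = \frac{60360}{1852} = 60360 \cdot \frac{1}{1852} = \frac{15090}{463}$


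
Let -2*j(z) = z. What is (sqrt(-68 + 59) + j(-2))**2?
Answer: -8 + 6*I ≈ -8.0 + 6.0*I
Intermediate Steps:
j(z) = -z/2
(sqrt(-68 + 59) + j(-2))**2 = (sqrt(-68 + 59) - 1/2*(-2))**2 = (sqrt(-9) + 1)**2 = (3*I + 1)**2 = (1 + 3*I)**2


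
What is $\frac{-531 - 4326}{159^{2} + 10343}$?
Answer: $- \frac{4857}{35624} \approx -0.13634$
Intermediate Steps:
$\frac{-531 - 4326}{159^{2} + 10343} = - \frac{4857}{25281 + 10343} = - \frac{4857}{35624}$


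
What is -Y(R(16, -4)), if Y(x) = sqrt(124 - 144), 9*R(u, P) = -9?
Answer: -2*I*sqrt(5) ≈ -4.4721*I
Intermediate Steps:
R(u, P) = -1 (R(u, P) = (1/9)*(-9) = -1)
Y(x) = 2*I*sqrt(5) (Y(x) = sqrt(-20) = 2*I*sqrt(5))
-Y(R(16, -4)) = -2*I*sqrt(5)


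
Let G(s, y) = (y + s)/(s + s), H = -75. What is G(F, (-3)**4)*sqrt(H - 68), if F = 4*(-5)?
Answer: -61*I*sqrt(143)/40 ≈ -18.236*I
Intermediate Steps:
F = -20
G(s, y) = (s + y)/(2*s) (G(s, y) = (s + y)/((2*s)) = (s + y)*(1/(2*s)) = (s + y)/(2*s))
G(F, (-3)**4)*sqrt(H - 68) = ((1/2)*(-20 + (-3)**4)/(-20))*sqrt(-75 - 68) = ((1/2)*(-1/20)*(-20 + 81))*sqrt(-143) = ((1/2)*(-1/20)*61)*(I*sqrt(143)) = -61*I*sqrt(143)/40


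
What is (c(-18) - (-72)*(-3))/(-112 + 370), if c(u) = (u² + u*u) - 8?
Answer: 212/129 ≈ 1.6434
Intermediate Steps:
c(u) = -8 + 2*u² (c(u) = (u² + u²) - 8 = 2*u² - 8 = -8 + 2*u²)
(c(-18) - (-72)*(-3))/(-112 + 370) = ((-8 + 2*(-18)²) - (-72)*(-3))/(-112 + 370) = ((-8 + 2*324) - 1*216)/258 = ((-8 + 648) - 216)*(1/258) = (640 - 216)*(1/258) = 424*(1/258) = 212/129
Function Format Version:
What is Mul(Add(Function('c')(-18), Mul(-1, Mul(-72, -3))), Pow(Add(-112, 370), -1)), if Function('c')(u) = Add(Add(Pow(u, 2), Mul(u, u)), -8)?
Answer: Rational(212, 129) ≈ 1.6434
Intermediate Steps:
Function('c')(u) = Add(-8, Mul(2, Pow(u, 2))) (Function('c')(u) = Add(Add(Pow(u, 2), Pow(u, 2)), -8) = Add(Mul(2, Pow(u, 2)), -8) = Add(-8, Mul(2, Pow(u, 2))))
Mul(Add(Function('c')(-18), Mul(-1, Mul(-72, -3))), Pow(Add(-112, 370), -1)) = Mul(Add(Add(-8, Mul(2, Pow(-18, 2))), Mul(-1, Mul(-72, -3))), Pow(Add(-112, 370), -1)) = Mul(Add(Add(-8, Mul(2, 324)), Mul(-1, 216)), Pow(258, -1)) = Mul(Add(Add(-8, 648), -216), Rational(1, 258)) = Mul(Add(640, -216), Rational(1, 258)) = Mul(424, Rational(1, 258)) = Rational(212, 129)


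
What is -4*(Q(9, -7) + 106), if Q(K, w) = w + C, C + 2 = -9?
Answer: -352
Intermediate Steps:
C = -11 (C = -2 - 9 = -11)
Q(K, w) = -11 + w (Q(K, w) = w - 11 = -11 + w)
-4*(Q(9, -7) + 106) = -4*((-11 - 7) + 106) = -4*(-18 + 106) = -4*88 = -352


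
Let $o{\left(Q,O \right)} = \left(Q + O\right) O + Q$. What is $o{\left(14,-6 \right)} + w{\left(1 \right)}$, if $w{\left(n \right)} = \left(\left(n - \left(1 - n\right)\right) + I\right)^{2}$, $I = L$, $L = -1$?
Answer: $-34$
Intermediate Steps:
$I = -1$
$w{\left(n \right)} = \left(-2 + 2 n\right)^{2}$ ($w{\left(n \right)} = \left(\left(n - \left(1 - n\right)\right) - 1\right)^{2} = \left(\left(n + \left(-1 + n\right)\right) - 1\right)^{2} = \left(\left(-1 + 2 n\right) - 1\right)^{2} = \left(-2 + 2 n\right)^{2}$)
$o{\left(Q,O \right)} = Q + O \left(O + Q\right)$ ($o{\left(Q,O \right)} = \left(O + Q\right) O + Q = O \left(O + Q\right) + Q = Q + O \left(O + Q\right)$)
$o{\left(14,-6 \right)} + w{\left(1 \right)} = \left(14 + \left(-6\right)^{2} - 84\right) + 4 \left(-1 + 1\right)^{2} = \left(14 + 36 - 84\right) + 4 \cdot 0^{2} = -34 + 4 \cdot 0 = -34 + 0 = -34$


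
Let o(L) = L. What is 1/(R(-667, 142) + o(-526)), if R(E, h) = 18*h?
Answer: 1/2030 ≈ 0.00049261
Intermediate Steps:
1/(R(-667, 142) + o(-526)) = 1/(18*142 - 526) = 1/(2556 - 526) = 1/2030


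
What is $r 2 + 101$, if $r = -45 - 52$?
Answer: $-93$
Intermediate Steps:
$r = -97$ ($r = -45 - 52 = -97$)
$r 2 + 101 = \left(-97\right) 2 + 101 = -194 + 101 = -93$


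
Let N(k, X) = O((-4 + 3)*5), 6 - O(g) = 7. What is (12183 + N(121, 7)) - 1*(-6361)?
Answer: 18543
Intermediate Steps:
O(g) = -1 (O(g) = 6 - 1*7 = 6 - 7 = -1)
N(k, X) = -1
(12183 + N(121, 7)) - 1*(-6361) = (12183 - 1) - 1*(-6361) = 12182 + 6361 = 18543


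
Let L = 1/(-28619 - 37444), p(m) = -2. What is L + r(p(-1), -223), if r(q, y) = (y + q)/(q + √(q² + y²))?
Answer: -29778079/3285246927 - 225*√49733/49729 ≈ -1.0181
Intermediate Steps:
r(q, y) = (q + y)/(q + √(q² + y²))
L = -1/66063 (L = 1/(-66063) = -1/66063 ≈ -1.5137e-5)
L + r(p(-1), -223) = -1/66063 + (-2 - 223)/(-2 + √((-2)² + (-223)²)) = -1/66063 - 225/(-2 + √(4 + 49729)) = -1/66063 - 225/(-2 + √49733)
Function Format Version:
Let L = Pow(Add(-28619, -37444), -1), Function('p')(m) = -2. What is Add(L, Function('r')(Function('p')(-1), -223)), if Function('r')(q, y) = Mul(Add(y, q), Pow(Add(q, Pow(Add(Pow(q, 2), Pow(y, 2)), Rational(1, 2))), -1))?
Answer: Add(Rational(-29778079, 3285246927), Mul(Rational(-225, 49729), Pow(49733, Rational(1, 2)))) ≈ -1.0181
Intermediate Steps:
Function('r')(q, y) = Mul(Pow(Add(q, Pow(Add(Pow(q, 2), Pow(y, 2)), Rational(1, 2))), -1), Add(q, y)) (Function('r')(q, y) = Mul(Add(q, y), Pow(Add(q, Pow(Add(Pow(q, 2), Pow(y, 2)), Rational(1, 2))), -1)) = Mul(Pow(Add(q, Pow(Add(Pow(q, 2), Pow(y, 2)), Rational(1, 2))), -1), Add(q, y)))
L = Rational(-1, 66063) (L = Pow(-66063, -1) = Rational(-1, 66063) ≈ -1.5137e-5)
Add(L, Function('r')(Function('p')(-1), -223)) = Add(Rational(-1, 66063), Mul(Pow(Add(-2, Pow(Add(Pow(-2, 2), Pow(-223, 2)), Rational(1, 2))), -1), Add(-2, -223))) = Add(Rational(-1, 66063), Mul(Pow(Add(-2, Pow(Add(4, 49729), Rational(1, 2))), -1), -225)) = Add(Rational(-1, 66063), Mul(Pow(Add(-2, Pow(49733, Rational(1, 2))), -1), -225)) = Add(Rational(-1, 66063), Mul(-225, Pow(Add(-2, Pow(49733, Rational(1, 2))), -1)))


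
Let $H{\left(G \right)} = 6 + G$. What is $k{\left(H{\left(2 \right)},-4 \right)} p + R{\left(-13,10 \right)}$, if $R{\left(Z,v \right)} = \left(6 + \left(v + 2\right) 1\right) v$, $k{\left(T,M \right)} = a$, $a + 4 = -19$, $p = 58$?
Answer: $-1154$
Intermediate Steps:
$a = -23$ ($a = -4 - 19 = -23$)
$k{\left(T,M \right)} = -23$
$R{\left(Z,v \right)} = v \left(8 + v\right)$ ($R{\left(Z,v \right)} = \left(6 + \left(2 + v\right) 1\right) v = \left(6 + \left(2 + v\right)\right) v = \left(8 + v\right) v = v \left(8 + v\right)$)
$k{\left(H{\left(2 \right)},-4 \right)} p + R{\left(-13,10 \right)} = \left(-23\right) 58 + 10 \left(8 + 10\right) = -1334 + 10 \cdot 18 = -1334 + 180 = -1154$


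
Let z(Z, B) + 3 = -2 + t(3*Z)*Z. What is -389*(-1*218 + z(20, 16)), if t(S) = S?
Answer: -380053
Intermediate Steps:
z(Z, B) = -5 + 3*Z² (z(Z, B) = -3 + (-2 + (3*Z)*Z) = -3 + (-2 + 3*Z²) = -5 + 3*Z²)
-389*(-1*218 + z(20, 16)) = -389*(-1*218 + (-5 + 3*20²)) = -389*(-218 + (-5 + 3*400)) = -389*(-218 + (-5 + 1200)) = -389*(-218 + 1195) = -389*977 = -380053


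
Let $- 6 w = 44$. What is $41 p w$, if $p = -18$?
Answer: $5412$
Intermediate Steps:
$w = - \frac{22}{3}$ ($w = \left(- \frac{1}{6}\right) 44 = - \frac{22}{3} \approx -7.3333$)
$41 p w = 41 \left(-18\right) \left(- \frac{22}{3}\right) = \left(-738\right) \left(- \frac{22}{3}\right) = 5412$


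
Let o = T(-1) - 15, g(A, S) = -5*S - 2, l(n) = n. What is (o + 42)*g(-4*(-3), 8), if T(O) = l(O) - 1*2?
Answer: -1008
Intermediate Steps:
g(A, S) = -2 - 5*S
T(O) = -2 + O (T(O) = O - 1*2 = O - 2 = -2 + O)
o = -18 (o = (-2 - 1) - 15 = -3 - 15 = -18)
(o + 42)*g(-4*(-3), 8) = (-18 + 42)*(-2 - 5*8) = 24*(-2 - 40) = 24*(-42) = -1008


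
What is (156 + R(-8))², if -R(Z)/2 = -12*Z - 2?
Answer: 1024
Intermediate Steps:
R(Z) = 4 + 24*Z (R(Z) = -2*(-12*Z - 2) = -2*(-2 - 12*Z) = 4 + 24*Z)
(156 + R(-8))² = (156 + (4 + 24*(-8)))² = (156 + (4 - 192))² = (156 - 188)² = (-32)² = 1024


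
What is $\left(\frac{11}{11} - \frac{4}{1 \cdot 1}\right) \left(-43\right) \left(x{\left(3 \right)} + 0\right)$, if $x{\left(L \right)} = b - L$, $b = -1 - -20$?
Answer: $2064$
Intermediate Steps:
$b = 19$ ($b = -1 + 20 = 19$)
$x{\left(L \right)} = 19 - L$
$\left(\frac{11}{11} - \frac{4}{1 \cdot 1}\right) \left(-43\right) \left(x{\left(3 \right)} + 0\right) = \left(\frac{11}{11} - \frac{4}{1 \cdot 1}\right) \left(-43\right) \left(\left(19 - 3\right) + 0\right) = \left(11 \cdot \frac{1}{11} - \frac{4}{1}\right) \left(-43\right) \left(\left(19 - 3\right) + 0\right) = \left(1 - 4\right) \left(-43\right) \left(16 + 0\right) = \left(1 - 4\right) \left(-43\right) 16 = \left(-3\right) \left(-43\right) 16 = 129 \cdot 16 = 2064$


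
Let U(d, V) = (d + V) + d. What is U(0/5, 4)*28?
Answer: 112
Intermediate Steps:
U(d, V) = V + 2*d (U(d, V) = (V + d) + d = V + 2*d)
U(0/5, 4)*28 = (4 + 2*(0/5))*28 = (4 + 2*(0*(⅕)))*28 = (4 + 2*0)*28 = (4 + 0)*28 = 4*28 = 112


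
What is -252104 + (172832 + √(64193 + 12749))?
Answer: -79272 + √76942 ≈ -78995.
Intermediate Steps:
-252104 + (172832 + √(64193 + 12749)) = -252104 + (172832 + √76942) = -79272 + √76942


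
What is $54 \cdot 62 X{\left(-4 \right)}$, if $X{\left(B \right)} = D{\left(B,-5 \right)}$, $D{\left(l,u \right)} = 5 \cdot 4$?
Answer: $66960$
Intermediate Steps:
$D{\left(l,u \right)} = 20$
$X{\left(B \right)} = 20$
$54 \cdot 62 X{\left(-4 \right)} = 54 \cdot 62 \cdot 20 = 3348 \cdot 20 = 66960$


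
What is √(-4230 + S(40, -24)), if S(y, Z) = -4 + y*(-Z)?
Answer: I*√3274 ≈ 57.219*I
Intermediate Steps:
S(y, Z) = -4 - Z*y
√(-4230 + S(40, -24)) = √(-4230 + (-4 - 1*(-24)*40)) = √(-4230 + (-4 + 960)) = √(-4230 + 956) = √(-3274) = I*√3274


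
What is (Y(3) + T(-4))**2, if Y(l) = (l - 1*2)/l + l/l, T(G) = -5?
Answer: 121/9 ≈ 13.444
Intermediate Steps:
Y(l) = 1 + (-2 + l)/l (Y(l) = (l - 2)/l + 1 = (-2 + l)/l + 1 = 1 + (-2 + l)/l)
(Y(3) + T(-4))**2 = ((2 - 2/3) - 5)**2 = (4/3 - 5)**2 = (-11/3)**2 = 121/9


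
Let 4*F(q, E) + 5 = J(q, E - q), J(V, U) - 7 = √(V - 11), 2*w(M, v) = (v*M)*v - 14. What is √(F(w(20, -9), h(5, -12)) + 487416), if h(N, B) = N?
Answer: √(1949666 + 6*√22)/2 ≈ 698.16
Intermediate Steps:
w(M, v) = -7 + M*v²/2 (w(M, v) = ((v*M)*v - 14)/2 = ((M*v)*v - 14)/2 = (M*v² - 14)/2 = (-14 + M*v²)/2 = -7 + M*v²/2)
J(V, U) = 7 + √(-11 + V) (J(V, U) = 7 + √(V - 11) = 7 + √(-11 + V))
F(q, E) = ½ + √(-11 + q)/4 (F(q, E) = -5/4 + (7 + √(-11 + q))/4 = -5/4 + (7/4 + √(-11 + q)/4) = ½ + √(-11 + q)/4)
√(F(w(20, -9), h(5, -12)) + 487416) = √((½ + √(-11 + (-7 + (½)*20*(-9)²))/4) + 487416) = √((½ + √(-11 + (-7 + (½)*20*81))/4) + 487416) = √((½ + √(-11 + (-7 + 810))/4) + 487416) = √((½ + √(-11 + 803)/4) + 487416) = √((½ + √792/4) + 487416) = √((½ + (6*√22)/4) + 487416) = √((½ + 3*√22/2) + 487416) = √(974833/2 + 3*√22/2)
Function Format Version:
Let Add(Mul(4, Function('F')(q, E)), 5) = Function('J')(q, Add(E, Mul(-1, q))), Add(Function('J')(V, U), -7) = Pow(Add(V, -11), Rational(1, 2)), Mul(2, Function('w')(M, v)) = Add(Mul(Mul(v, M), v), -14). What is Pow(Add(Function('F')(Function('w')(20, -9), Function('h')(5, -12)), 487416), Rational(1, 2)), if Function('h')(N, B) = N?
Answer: Mul(Rational(1, 2), Pow(Add(1949666, Mul(6, Pow(22, Rational(1, 2)))), Rational(1, 2))) ≈ 698.16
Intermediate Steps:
Function('w')(M, v) = Add(-7, Mul(Rational(1, 2), M, Pow(v, 2))) (Function('w')(M, v) = Mul(Rational(1, 2), Add(Mul(Mul(v, M), v), -14)) = Mul(Rational(1, 2), Add(Mul(Mul(M, v), v), -14)) = Mul(Rational(1, 2), Add(Mul(M, Pow(v, 2)), -14)) = Mul(Rational(1, 2), Add(-14, Mul(M, Pow(v, 2)))) = Add(-7, Mul(Rational(1, 2), M, Pow(v, 2))))
Function('J')(V, U) = Add(7, Pow(Add(-11, V), Rational(1, 2))) (Function('J')(V, U) = Add(7, Pow(Add(V, -11), Rational(1, 2))) = Add(7, Pow(Add(-11, V), Rational(1, 2))))
Function('F')(q, E) = Add(Rational(1, 2), Mul(Rational(1, 4), Pow(Add(-11, q), Rational(1, 2)))) (Function('F')(q, E) = Add(Rational(-5, 4), Mul(Rational(1, 4), Add(7, Pow(Add(-11, q), Rational(1, 2))))) = Add(Rational(-5, 4), Add(Rational(7, 4), Mul(Rational(1, 4), Pow(Add(-11, q), Rational(1, 2))))) = Add(Rational(1, 2), Mul(Rational(1, 4), Pow(Add(-11, q), Rational(1, 2)))))
Pow(Add(Function('F')(Function('w')(20, -9), Function('h')(5, -12)), 487416), Rational(1, 2)) = Pow(Add(Add(Rational(1, 2), Mul(Rational(1, 4), Pow(Add(-11, Add(-7, Mul(Rational(1, 2), 20, Pow(-9, 2)))), Rational(1, 2)))), 487416), Rational(1, 2)) = Pow(Add(Add(Rational(1, 2), Mul(Rational(1, 4), Pow(Add(-11, Add(-7, Mul(Rational(1, 2), 20, 81))), Rational(1, 2)))), 487416), Rational(1, 2)) = Pow(Add(Add(Rational(1, 2), Mul(Rational(1, 4), Pow(Add(-11, Add(-7, 810)), Rational(1, 2)))), 487416), Rational(1, 2)) = Pow(Add(Add(Rational(1, 2), Mul(Rational(1, 4), Pow(Add(-11, 803), Rational(1, 2)))), 487416), Rational(1, 2)) = Pow(Add(Add(Rational(1, 2), Mul(Rational(1, 4), Pow(792, Rational(1, 2)))), 487416), Rational(1, 2)) = Pow(Add(Add(Rational(1, 2), Mul(Rational(1, 4), Mul(6, Pow(22, Rational(1, 2))))), 487416), Rational(1, 2)) = Pow(Add(Add(Rational(1, 2), Mul(Rational(3, 2), Pow(22, Rational(1, 2)))), 487416), Rational(1, 2)) = Pow(Add(Rational(974833, 2), Mul(Rational(3, 2), Pow(22, Rational(1, 2)))), Rational(1, 2))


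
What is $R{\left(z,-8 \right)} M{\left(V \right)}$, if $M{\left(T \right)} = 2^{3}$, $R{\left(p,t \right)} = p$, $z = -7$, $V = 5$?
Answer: $-56$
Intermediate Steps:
$M{\left(T \right)} = 8$
$R{\left(z,-8 \right)} M{\left(V \right)} = \left(-7\right) 8 = -56$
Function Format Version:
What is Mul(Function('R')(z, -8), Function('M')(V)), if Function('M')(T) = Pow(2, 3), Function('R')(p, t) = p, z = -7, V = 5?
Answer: -56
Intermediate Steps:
Function('M')(T) = 8
Mul(Function('R')(z, -8), Function('M')(V)) = Mul(-7, 8) = -56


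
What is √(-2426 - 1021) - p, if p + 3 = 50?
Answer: -47 + 3*I*√383 ≈ -47.0 + 58.711*I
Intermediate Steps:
p = 47 (p = -3 + 50 = 47)
√(-2426 - 1021) - p = √(-2426 - 1021) - 1*47 = √(-3447) - 47 = 3*I*√383 - 47 = -47 + 3*I*√383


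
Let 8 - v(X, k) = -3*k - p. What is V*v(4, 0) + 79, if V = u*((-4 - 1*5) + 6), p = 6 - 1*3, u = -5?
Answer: 244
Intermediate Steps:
p = 3 (p = 6 - 3 = 3)
V = 15 (V = -5*((-4 - 1*5) + 6) = -5*((-4 - 5) + 6) = -5*(-9 + 6) = -5*(-3) = 15)
v(X, k) = 11 + 3*k (v(X, k) = 8 - (-3*k - 1*3) = 8 - (-3*k - 3) = 8 - (-3 - 3*k) = 8 + (3 + 3*k) = 11 + 3*k)
V*v(4, 0) + 79 = 15*(11 + 3*0) + 79 = 15*(11 + 0) + 79 = 15*11 + 79 = 165 + 79 = 244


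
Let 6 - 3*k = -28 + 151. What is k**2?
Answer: 1521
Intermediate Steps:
k = -39 (k = 2 - (-28 + 151)/3 = 2 - 1/3*123 = 2 - 41 = -39)
k**2 = (-39)**2 = 1521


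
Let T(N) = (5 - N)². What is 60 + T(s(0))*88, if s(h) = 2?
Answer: 852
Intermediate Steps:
60 + T(s(0))*88 = 60 + (-5 + 2)²*88 = 60 + (-3)²*88 = 60 + 9*88 = 60 + 792 = 852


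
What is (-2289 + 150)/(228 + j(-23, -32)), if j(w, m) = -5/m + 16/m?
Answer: -2208/235 ≈ -9.3958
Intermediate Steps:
j(w, m) = 11/m
(-2289 + 150)/(228 + j(-23, -32)) = (-2289 + 150)/(228 + 11/(-32)) = -2139/(228 + 11*(-1/32)) = -2139/(228 - 11/32) = -2139/7285/32 = -2139*32/7285 = -2208/235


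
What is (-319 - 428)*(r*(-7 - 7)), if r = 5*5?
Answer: 261450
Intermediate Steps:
r = 25
(-319 - 428)*(r*(-7 - 7)) = (-319 - 428)*(25*(-7 - 7)) = -18675*(-14) = -747*(-350) = 261450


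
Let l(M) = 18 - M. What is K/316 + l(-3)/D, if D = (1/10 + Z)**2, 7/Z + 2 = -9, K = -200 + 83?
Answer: 79888323/1099996 ≈ 72.626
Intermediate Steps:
K = -117
Z = -7/11 (Z = 7/(-2 - 9) = 7/(-11) = 7*(-1/11) = -7/11 ≈ -0.63636)
D = 3481/12100 (D = (1/10 - 7/11)**2 = (-59/110)**2 = 3481/12100 ≈ 0.28769)
K/316 + l(-3)/D = -117/316 + (18 - 1*(-3))/(3481/12100) = -117*1/316 + (18 + 3)*(12100/3481) = -117/316 + 21*(12100/3481) = -117/316 + 254100/3481 = 79888323/1099996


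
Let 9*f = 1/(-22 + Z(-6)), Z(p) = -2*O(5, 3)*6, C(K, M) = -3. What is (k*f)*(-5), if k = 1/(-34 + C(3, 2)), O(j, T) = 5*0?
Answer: -5/7326 ≈ -0.00068250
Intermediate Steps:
O(j, T) = 0
Z(p) = 0 (Z(p) = -2*0*6 = 0*6 = 0)
k = -1/37 (k = 1/(-34 - 3) = 1/(-37) = -1/37 ≈ -0.027027)
f = -1/198 (f = 1/(9*(-22 + 0)) = (⅑)/(-22) = (⅑)*(-1/22) = -1/198 ≈ -0.0050505)
(k*f)*(-5) = -1/37*(-1/198)*(-5) = (1/7326)*(-5) = -5/7326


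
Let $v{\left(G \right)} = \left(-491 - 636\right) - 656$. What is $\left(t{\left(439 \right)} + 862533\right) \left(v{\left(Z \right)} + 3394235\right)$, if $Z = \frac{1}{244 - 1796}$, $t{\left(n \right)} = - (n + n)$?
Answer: $2923123228060$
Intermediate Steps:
$t{\left(n \right)} = - 2 n$
$Z = - \frac{1}{1552}$ ($Z = \frac{1}{-1552} = - \frac{1}{1552} \approx -0.00064433$)
$v{\left(G \right)} = -1783$ ($v{\left(G \right)} = -1127 - 656 = -1783$)
$\left(t{\left(439 \right)} + 862533\right) \left(v{\left(Z \right)} + 3394235\right) = \left(\left(-2\right) 439 + 862533\right) \left(-1783 + 3394235\right) = \left(-878 + 862533\right) 3392452 = 861655 \cdot 3392452 = 2923123228060$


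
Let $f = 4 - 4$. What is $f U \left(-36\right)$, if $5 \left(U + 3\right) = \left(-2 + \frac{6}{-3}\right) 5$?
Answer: $0$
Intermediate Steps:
$f = 0$ ($f = 4 - 4 = 0$)
$U = -7$ ($U = -3 + \frac{\left(-2 + \frac{6}{-3}\right) 5}{5} = -3 + \frac{\left(-2 + 6 \left(- \frac{1}{3}\right)\right) 5}{5} = -3 + \frac{\left(-2 - 2\right) 5}{5} = -3 + \frac{\left(-4\right) 5}{5} = -3 + \frac{1}{5} \left(-20\right) = -3 - 4 = -7$)
$f U \left(-36\right) = 0 \left(-7\right) \left(-36\right) = 0 \left(-36\right) = 0$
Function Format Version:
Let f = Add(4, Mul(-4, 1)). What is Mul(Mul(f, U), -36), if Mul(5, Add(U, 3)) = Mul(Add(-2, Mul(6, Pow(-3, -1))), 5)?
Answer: 0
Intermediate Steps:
f = 0 (f = Add(4, -4) = 0)
U = -7 (U = Add(-3, Mul(Rational(1, 5), Mul(Add(-2, Mul(6, Pow(-3, -1))), 5))) = Add(-3, Mul(Rational(1, 5), Mul(Add(-2, Mul(6, Rational(-1, 3))), 5))) = Add(-3, Mul(Rational(1, 5), Mul(Add(-2, -2), 5))) = Add(-3, Mul(Rational(1, 5), Mul(-4, 5))) = Add(-3, Mul(Rational(1, 5), -20)) = Add(-3, -4) = -7)
Mul(Mul(f, U), -36) = Mul(Mul(0, -7), -36) = Mul(0, -36) = 0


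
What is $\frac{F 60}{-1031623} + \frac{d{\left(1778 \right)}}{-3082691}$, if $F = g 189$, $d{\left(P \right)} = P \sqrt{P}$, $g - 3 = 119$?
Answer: $- \frac{1383480}{1031623} - \frac{1778 \sqrt{1778}}{3082691} \approx -1.3654$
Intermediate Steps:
$g = 122$ ($g = 3 + 119 = 122$)
$d{\left(P \right)} = P^{\frac{3}{2}}$
$F = 23058$ ($F = 122 \cdot 189 = 23058$)
$\frac{F 60}{-1031623} + \frac{d{\left(1778 \right)}}{-3082691} = \frac{23058 \cdot 60}{-1031623} + \frac{1778^{\frac{3}{2}}}{-3082691} = 1383480 \left(- \frac{1}{1031623}\right) + 1778 \sqrt{1778} \left(- \frac{1}{3082691}\right) = - \frac{1383480}{1031623} - \frac{1778 \sqrt{1778}}{3082691}$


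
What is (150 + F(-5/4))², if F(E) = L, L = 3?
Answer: 23409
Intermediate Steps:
F(E) = 3
(150 + F(-5/4))² = (150 + 3)² = 153² = 23409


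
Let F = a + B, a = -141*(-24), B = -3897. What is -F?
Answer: 513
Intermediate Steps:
a = 3384
F = -513 (F = 3384 - 3897 = -513)
-F = -1*(-513) = 513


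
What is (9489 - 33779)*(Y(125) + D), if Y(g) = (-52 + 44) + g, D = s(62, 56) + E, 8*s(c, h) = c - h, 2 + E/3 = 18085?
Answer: -2641136715/2 ≈ -1.3206e+9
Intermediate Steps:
E = 54249 (E = -6 + 3*18085 = -6 + 54255 = 54249)
s(c, h) = -h/8 + c/8 (s(c, h) = (c - h)/8 = -h/8 + c/8)
D = 216999/4 (D = (-⅛*56 + (⅛)*62) + 54249 = (-7 + 31/4) + 54249 = ¾ + 54249 = 216999/4 ≈ 54250.)
Y(g) = -8 + g
(9489 - 33779)*(Y(125) + D) = (9489 - 33779)*((-8 + 125) + 216999/4) = -24290*(117 + 216999/4) = -24290*217467/4 = -2641136715/2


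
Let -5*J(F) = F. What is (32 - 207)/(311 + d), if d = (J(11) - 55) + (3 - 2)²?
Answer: -125/182 ≈ -0.68681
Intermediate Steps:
J(F) = -F/5
d = -281/5 (d = (-⅕*11 - 55) + (3 - 2)² = (-11/5 - 55) + 1² = -286/5 + 1 = -281/5 ≈ -56.200)
(32 - 207)/(311 + d) = (32 - 207)/(311 - 281/5) = -175/1274/5 = -175*5/1274 = -125/182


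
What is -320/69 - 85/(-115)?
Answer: -269/69 ≈ -3.8986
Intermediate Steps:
-320/69 - 85/(-115) = -320*1/69 - 85*(-1/115) = -320/69 + 17/23 = -269/69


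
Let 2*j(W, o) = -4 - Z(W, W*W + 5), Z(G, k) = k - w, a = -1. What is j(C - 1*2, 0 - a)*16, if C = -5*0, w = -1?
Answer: -112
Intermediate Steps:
C = 0
Z(G, k) = 1 + k (Z(G, k) = k - 1*(-1) = k + 1 = 1 + k)
j(W, o) = -5 - W²/2 (j(W, o) = (-4 - (1 + (W*W + 5)))/2 = (-4 - (1 + (W² + 5)))/2 = (-4 - (1 + (5 + W²)))/2 = (-4 - (6 + W²))/2 = (-4 + (-6 - W²))/2 = (-10 - W²)/2 = -5 - W²/2)
j(C - 1*2, 0 - a)*16 = (-5 - (0 - 1*2)²/2)*16 = (-5 - (0 - 2)²/2)*16 = (-5 - ½*(-2)²)*16 = (-5 - ½*4)*16 = (-5 - 2)*16 = -7*16 = -112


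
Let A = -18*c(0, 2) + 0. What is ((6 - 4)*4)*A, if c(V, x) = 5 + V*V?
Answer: -720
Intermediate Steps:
c(V, x) = 5 + V²
A = -90 (A = -18*(5 + 0²) + 0 = -18*(5 + 0) + 0 = -18*5 + 0 = -90 + 0 = -90)
((6 - 4)*4)*A = ((6 - 4)*4)*(-90) = (2*4)*(-90) = 8*(-90) = -720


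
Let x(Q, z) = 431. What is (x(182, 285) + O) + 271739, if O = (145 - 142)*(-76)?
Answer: 271942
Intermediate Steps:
O = -228 (O = 3*(-76) = -228)
(x(182, 285) + O) + 271739 = (431 - 228) + 271739 = 203 + 271739 = 271942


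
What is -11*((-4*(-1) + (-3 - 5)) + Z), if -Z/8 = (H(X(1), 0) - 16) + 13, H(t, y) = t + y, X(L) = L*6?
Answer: 308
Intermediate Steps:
X(L) = 6*L
Z = -24 (Z = -8*(((6*1 + 0) - 16) + 13) = -8*(((6 + 0) - 16) + 13) = -8*((6 - 16) + 13) = -8*(-10 + 13) = -8*3 = -24)
-11*((-4*(-1) + (-3 - 5)) + Z) = -11*((-4*(-1) + (-3 - 5)) - 24) = -11*((4 - 8) - 24) = -11*(-4 - 24) = -11*(-28) = 308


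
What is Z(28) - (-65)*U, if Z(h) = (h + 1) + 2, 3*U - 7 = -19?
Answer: -229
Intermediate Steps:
U = -4 (U = 7/3 + (⅓)*(-19) = 7/3 - 19/3 = -4)
Z(h) = 3 + h (Z(h) = (1 + h) + 2 = 3 + h)
Z(28) - (-65)*U = (3 + 28) - (-65)*(-4) = 31 - 1*260 = 31 - 260 = -229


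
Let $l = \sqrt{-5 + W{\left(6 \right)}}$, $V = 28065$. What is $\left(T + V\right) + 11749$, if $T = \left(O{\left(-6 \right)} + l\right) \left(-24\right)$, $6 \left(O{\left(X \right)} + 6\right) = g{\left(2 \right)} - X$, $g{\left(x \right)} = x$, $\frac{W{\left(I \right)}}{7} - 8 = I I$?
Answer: $39926 - 24 \sqrt{303} \approx 39508.0$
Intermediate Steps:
$W{\left(I \right)} = 56 + 7 I^{2}$ ($W{\left(I \right)} = 56 + 7 I I = 56 + 7 I^{2}$)
$l = \sqrt{303}$ ($l = \sqrt{-5 + \left(56 + 7 \cdot 6^{2}\right)} = \sqrt{-5 + \left(56 + 7 \cdot 36\right)} = \sqrt{-5 + \left(56 + 252\right)} = \sqrt{-5 + 308} = \sqrt{303} \approx 17.407$)
$O{\left(X \right)} = - \frac{17}{3} - \frac{X}{6}$ ($O{\left(X \right)} = -6 + \frac{2 - X}{6} = -6 - \left(- \frac{1}{3} + \frac{X}{6}\right) = - \frac{17}{3} - \frac{X}{6}$)
$T = 112 - 24 \sqrt{303}$ ($T = \left(\left(- \frac{17}{3} - -1\right) + \sqrt{303}\right) \left(-24\right) = \left(\left(- \frac{17}{3} + 1\right) + \sqrt{303}\right) \left(-24\right) = \left(- \frac{14}{3} + \sqrt{303}\right) \left(-24\right) = 112 - 24 \sqrt{303} \approx -305.77$)
$\left(T + V\right) + 11749 = \left(\left(112 - 24 \sqrt{303}\right) + 28065\right) + 11749 = \left(28177 - 24 \sqrt{303}\right) + 11749 = 39926 - 24 \sqrt{303}$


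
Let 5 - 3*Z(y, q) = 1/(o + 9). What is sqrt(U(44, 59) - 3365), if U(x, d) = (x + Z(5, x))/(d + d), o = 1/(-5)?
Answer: I*sqrt(204073702998)/7788 ≈ 58.005*I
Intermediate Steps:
o = -1/5 (o = 1*(-1/5) = -1/5 ≈ -0.20000)
Z(y, q) = 215/132 (Z(y, q) = 5/3 - 1/(3*(-1/5 + 9)) = 5/3 - 1/(3*44/5) = 5/3 - 1/3*5/44 = 5/3 - 5/132 = 215/132)
U(x, d) = (215/132 + x)/(2*d) (U(x, d) = (x + 215/132)/(d + d) = (215/132 + x)/((2*d)) = (215/132 + x)*(1/(2*d)) = (215/132 + x)/(2*d))
sqrt(U(44, 59) - 3365) = sqrt((1/264)*(215 + 132*44)/59 - 3365) = sqrt((1/264)*(1/59)*(215 + 5808) - 3365) = sqrt((1/264)*(1/59)*6023 - 3365) = sqrt(6023/15576 - 3365) = sqrt(-52407217/15576) = I*sqrt(204073702998)/7788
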